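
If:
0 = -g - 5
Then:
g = -5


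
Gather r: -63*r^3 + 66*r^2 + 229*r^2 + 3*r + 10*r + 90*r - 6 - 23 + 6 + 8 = -63*r^3 + 295*r^2 + 103*r - 15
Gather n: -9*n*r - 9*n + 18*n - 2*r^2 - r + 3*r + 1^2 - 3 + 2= n*(9 - 9*r) - 2*r^2 + 2*r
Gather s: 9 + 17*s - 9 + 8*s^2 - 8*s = 8*s^2 + 9*s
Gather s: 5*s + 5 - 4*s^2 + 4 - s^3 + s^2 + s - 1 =-s^3 - 3*s^2 + 6*s + 8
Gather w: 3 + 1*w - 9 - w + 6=0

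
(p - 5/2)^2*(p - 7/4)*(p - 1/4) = p^4 - 7*p^3 + 267*p^2/16 - 235*p/16 + 175/64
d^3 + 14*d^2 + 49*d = d*(d + 7)^2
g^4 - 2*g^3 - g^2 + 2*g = g*(g - 2)*(g - 1)*(g + 1)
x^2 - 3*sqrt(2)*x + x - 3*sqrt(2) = (x + 1)*(x - 3*sqrt(2))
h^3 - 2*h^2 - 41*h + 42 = (h - 7)*(h - 1)*(h + 6)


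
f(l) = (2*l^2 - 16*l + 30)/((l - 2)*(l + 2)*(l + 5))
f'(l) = (4*l - 16)/((l - 2)*(l + 2)*(l + 5)) - (2*l^2 - 16*l + 30)/((l - 2)*(l + 2)*(l + 5)^2) - (2*l^2 - 16*l + 30)/((l - 2)*(l + 2)^2*(l + 5)) - (2*l^2 - 16*l + 30)/((l - 2)^2*(l + 2)*(l + 5))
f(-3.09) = 9.30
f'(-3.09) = 2.81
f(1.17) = -0.86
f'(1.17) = 0.07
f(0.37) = -1.17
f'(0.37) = 0.69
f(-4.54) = 18.83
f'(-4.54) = -35.11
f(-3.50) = 8.93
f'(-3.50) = -0.80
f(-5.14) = -52.59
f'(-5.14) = -388.14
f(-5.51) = -13.31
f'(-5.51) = -28.82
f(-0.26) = -1.84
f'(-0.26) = 1.55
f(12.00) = 0.05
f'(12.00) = 0.00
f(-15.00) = -0.33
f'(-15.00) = -0.04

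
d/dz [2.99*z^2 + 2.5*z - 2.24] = 5.98*z + 2.5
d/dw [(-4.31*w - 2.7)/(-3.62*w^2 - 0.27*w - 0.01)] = (15.6022*w^2 + 1.1637*w - (4.31*w + 2.7)*(7.24*w + 0.27) + 0.0431)/(3.62*w^2 + 0.27*w + 0.01)^2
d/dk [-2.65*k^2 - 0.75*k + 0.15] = -5.3*k - 0.75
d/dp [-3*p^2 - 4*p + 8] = -6*p - 4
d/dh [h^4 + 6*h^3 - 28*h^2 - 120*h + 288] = 4*h^3 + 18*h^2 - 56*h - 120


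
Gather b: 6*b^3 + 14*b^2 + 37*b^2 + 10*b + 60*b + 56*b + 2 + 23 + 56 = 6*b^3 + 51*b^2 + 126*b + 81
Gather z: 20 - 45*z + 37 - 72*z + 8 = 65 - 117*z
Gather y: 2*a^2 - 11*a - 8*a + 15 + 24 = 2*a^2 - 19*a + 39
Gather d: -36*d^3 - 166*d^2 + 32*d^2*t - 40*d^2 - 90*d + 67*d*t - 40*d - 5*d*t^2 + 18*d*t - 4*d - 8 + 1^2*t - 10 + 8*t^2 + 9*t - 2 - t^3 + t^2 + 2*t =-36*d^3 + d^2*(32*t - 206) + d*(-5*t^2 + 85*t - 134) - t^3 + 9*t^2 + 12*t - 20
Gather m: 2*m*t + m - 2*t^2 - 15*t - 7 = m*(2*t + 1) - 2*t^2 - 15*t - 7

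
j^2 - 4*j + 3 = (j - 3)*(j - 1)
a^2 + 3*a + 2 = (a + 1)*(a + 2)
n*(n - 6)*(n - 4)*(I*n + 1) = I*n^4 + n^3 - 10*I*n^3 - 10*n^2 + 24*I*n^2 + 24*n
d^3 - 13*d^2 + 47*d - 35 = (d - 7)*(d - 5)*(d - 1)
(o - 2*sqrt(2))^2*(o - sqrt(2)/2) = o^3 - 9*sqrt(2)*o^2/2 + 12*o - 4*sqrt(2)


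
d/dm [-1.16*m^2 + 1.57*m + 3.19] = 1.57 - 2.32*m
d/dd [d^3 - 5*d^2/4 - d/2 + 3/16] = 3*d^2 - 5*d/2 - 1/2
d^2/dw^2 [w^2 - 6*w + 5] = 2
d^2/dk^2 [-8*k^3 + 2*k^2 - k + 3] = 4 - 48*k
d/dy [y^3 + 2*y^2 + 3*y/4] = 3*y^2 + 4*y + 3/4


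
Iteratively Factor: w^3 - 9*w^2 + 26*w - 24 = (w - 3)*(w^2 - 6*w + 8) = (w - 4)*(w - 3)*(w - 2)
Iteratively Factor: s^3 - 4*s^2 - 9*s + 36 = (s - 3)*(s^2 - s - 12) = (s - 3)*(s + 3)*(s - 4)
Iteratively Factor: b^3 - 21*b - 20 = (b + 4)*(b^2 - 4*b - 5) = (b + 1)*(b + 4)*(b - 5)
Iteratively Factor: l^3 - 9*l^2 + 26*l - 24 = (l - 4)*(l^2 - 5*l + 6) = (l - 4)*(l - 2)*(l - 3)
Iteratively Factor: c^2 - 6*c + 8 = (c - 4)*(c - 2)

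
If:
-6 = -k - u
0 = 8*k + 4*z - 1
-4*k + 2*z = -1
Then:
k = 3/16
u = 93/16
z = -1/8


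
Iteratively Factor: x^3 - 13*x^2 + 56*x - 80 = (x - 5)*(x^2 - 8*x + 16) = (x - 5)*(x - 4)*(x - 4)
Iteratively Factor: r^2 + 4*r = (r)*(r + 4)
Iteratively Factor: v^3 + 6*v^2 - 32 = (v - 2)*(v^2 + 8*v + 16) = (v - 2)*(v + 4)*(v + 4)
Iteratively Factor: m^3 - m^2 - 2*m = (m - 2)*(m^2 + m) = (m - 2)*(m + 1)*(m)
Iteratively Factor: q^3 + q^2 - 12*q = (q + 4)*(q^2 - 3*q) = q*(q + 4)*(q - 3)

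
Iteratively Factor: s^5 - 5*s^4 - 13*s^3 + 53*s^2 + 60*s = (s)*(s^4 - 5*s^3 - 13*s^2 + 53*s + 60) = s*(s - 4)*(s^3 - s^2 - 17*s - 15) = s*(s - 5)*(s - 4)*(s^2 + 4*s + 3) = s*(s - 5)*(s - 4)*(s + 1)*(s + 3)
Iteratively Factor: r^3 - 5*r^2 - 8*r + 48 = (r + 3)*(r^2 - 8*r + 16) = (r - 4)*(r + 3)*(r - 4)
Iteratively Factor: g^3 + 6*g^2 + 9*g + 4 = (g + 1)*(g^2 + 5*g + 4) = (g + 1)*(g + 4)*(g + 1)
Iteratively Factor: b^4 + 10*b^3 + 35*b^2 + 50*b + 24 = (b + 2)*(b^3 + 8*b^2 + 19*b + 12) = (b + 2)*(b + 3)*(b^2 + 5*b + 4) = (b + 1)*(b + 2)*(b + 3)*(b + 4)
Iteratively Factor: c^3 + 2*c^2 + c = (c + 1)*(c^2 + c) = c*(c + 1)*(c + 1)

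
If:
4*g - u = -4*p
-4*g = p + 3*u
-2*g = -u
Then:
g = 0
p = 0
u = 0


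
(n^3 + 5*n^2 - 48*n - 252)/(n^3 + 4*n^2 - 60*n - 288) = (n - 7)/(n - 8)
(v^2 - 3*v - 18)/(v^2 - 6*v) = (v + 3)/v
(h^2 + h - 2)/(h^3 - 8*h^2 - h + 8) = (h + 2)/(h^2 - 7*h - 8)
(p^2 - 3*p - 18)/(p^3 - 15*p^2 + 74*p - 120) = (p + 3)/(p^2 - 9*p + 20)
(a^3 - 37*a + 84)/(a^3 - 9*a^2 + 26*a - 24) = (a + 7)/(a - 2)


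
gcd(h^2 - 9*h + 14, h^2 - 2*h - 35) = h - 7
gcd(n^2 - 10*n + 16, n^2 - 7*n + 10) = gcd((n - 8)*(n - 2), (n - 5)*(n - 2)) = n - 2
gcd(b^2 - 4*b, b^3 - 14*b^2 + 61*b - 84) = b - 4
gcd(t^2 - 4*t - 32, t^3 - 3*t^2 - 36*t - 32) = t^2 - 4*t - 32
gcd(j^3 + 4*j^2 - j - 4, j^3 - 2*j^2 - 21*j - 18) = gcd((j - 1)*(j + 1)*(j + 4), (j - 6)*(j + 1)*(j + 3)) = j + 1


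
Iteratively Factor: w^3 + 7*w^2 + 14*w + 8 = (w + 2)*(w^2 + 5*w + 4) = (w + 2)*(w + 4)*(w + 1)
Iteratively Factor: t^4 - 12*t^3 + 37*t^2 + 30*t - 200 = (t - 5)*(t^3 - 7*t^2 + 2*t + 40) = (t - 5)*(t - 4)*(t^2 - 3*t - 10) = (t - 5)*(t - 4)*(t + 2)*(t - 5)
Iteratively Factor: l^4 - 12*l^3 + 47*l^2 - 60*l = (l - 5)*(l^3 - 7*l^2 + 12*l) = l*(l - 5)*(l^2 - 7*l + 12) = l*(l - 5)*(l - 3)*(l - 4)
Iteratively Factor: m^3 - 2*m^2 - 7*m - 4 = (m + 1)*(m^2 - 3*m - 4) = (m - 4)*(m + 1)*(m + 1)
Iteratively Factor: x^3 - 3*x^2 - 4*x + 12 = (x - 3)*(x^2 - 4) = (x - 3)*(x + 2)*(x - 2)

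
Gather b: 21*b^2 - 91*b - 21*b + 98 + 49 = 21*b^2 - 112*b + 147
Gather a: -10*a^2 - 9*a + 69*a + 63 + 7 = -10*a^2 + 60*a + 70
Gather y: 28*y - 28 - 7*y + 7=21*y - 21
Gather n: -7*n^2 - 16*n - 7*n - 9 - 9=-7*n^2 - 23*n - 18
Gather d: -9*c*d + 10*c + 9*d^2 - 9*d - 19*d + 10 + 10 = 10*c + 9*d^2 + d*(-9*c - 28) + 20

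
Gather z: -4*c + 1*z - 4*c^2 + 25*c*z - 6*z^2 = -4*c^2 - 4*c - 6*z^2 + z*(25*c + 1)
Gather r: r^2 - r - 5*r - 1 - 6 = r^2 - 6*r - 7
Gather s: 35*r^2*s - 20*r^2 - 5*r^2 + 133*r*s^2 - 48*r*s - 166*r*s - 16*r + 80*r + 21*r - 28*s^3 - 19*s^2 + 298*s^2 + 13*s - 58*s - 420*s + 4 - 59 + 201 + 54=-25*r^2 + 85*r - 28*s^3 + s^2*(133*r + 279) + s*(35*r^2 - 214*r - 465) + 200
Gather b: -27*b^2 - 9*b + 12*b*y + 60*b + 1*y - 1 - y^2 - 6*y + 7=-27*b^2 + b*(12*y + 51) - y^2 - 5*y + 6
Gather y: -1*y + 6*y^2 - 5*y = 6*y^2 - 6*y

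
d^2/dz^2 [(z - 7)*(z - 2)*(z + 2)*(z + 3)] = 12*z^2 - 24*z - 50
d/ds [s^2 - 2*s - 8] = 2*s - 2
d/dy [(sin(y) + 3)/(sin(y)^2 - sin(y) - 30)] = (-6*sin(y) + cos(y)^2 - 28)*cos(y)/(sin(y) + cos(y)^2 + 29)^2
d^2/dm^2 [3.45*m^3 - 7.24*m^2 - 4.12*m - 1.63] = 20.7*m - 14.48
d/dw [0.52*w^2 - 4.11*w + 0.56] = 1.04*w - 4.11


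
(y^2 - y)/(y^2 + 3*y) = (y - 1)/(y + 3)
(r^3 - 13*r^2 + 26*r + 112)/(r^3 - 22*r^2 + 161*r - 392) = (r + 2)/(r - 7)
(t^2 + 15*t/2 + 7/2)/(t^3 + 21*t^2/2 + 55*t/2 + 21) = (2*t + 1)/(2*t^2 + 7*t + 6)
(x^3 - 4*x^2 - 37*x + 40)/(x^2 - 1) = (x^2 - 3*x - 40)/(x + 1)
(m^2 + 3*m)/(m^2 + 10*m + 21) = m/(m + 7)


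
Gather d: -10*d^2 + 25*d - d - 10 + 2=-10*d^2 + 24*d - 8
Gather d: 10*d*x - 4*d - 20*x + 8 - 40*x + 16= d*(10*x - 4) - 60*x + 24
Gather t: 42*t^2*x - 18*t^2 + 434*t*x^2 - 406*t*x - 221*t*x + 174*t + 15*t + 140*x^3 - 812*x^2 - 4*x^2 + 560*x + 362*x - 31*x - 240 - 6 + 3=t^2*(42*x - 18) + t*(434*x^2 - 627*x + 189) + 140*x^3 - 816*x^2 + 891*x - 243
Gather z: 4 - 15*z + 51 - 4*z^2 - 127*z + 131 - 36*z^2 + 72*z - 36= -40*z^2 - 70*z + 150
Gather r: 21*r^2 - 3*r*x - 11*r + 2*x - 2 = 21*r^2 + r*(-3*x - 11) + 2*x - 2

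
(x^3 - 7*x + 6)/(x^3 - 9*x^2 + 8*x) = (x^2 + x - 6)/(x*(x - 8))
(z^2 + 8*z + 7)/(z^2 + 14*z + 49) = (z + 1)/(z + 7)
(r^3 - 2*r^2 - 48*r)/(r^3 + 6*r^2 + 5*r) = (r^2 - 2*r - 48)/(r^2 + 6*r + 5)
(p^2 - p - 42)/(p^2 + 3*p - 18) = (p - 7)/(p - 3)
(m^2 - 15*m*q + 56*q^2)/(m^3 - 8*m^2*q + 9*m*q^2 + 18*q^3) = (m^2 - 15*m*q + 56*q^2)/(m^3 - 8*m^2*q + 9*m*q^2 + 18*q^3)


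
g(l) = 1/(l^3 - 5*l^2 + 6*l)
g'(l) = (-3*l^2 + 10*l - 6)/(l^3 - 5*l^2 + 6*l)^2 = (-3*l^2 + 10*l - 6)/(l^2*(l^2 - 5*l + 6)^2)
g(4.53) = 0.06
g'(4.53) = -0.07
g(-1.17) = -0.06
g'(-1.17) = -0.09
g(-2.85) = -0.01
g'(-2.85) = -0.01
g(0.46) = 0.56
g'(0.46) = -0.63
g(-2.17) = -0.02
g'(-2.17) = -0.02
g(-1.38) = -0.05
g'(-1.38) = -0.06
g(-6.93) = -0.00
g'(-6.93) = -0.00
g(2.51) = -1.59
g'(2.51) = 0.51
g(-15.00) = 0.00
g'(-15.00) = 0.00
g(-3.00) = -0.01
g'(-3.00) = -0.00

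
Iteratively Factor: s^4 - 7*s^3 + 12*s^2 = (s)*(s^3 - 7*s^2 + 12*s) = s*(s - 3)*(s^2 - 4*s) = s^2*(s - 3)*(s - 4)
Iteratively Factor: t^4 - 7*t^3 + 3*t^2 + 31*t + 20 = (t - 5)*(t^3 - 2*t^2 - 7*t - 4) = (t - 5)*(t - 4)*(t^2 + 2*t + 1) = (t - 5)*(t - 4)*(t + 1)*(t + 1)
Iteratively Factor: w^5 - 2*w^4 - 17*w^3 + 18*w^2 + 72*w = (w + 2)*(w^4 - 4*w^3 - 9*w^2 + 36*w) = (w - 3)*(w + 2)*(w^3 - w^2 - 12*w) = (w - 4)*(w - 3)*(w + 2)*(w^2 + 3*w) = w*(w - 4)*(w - 3)*(w + 2)*(w + 3)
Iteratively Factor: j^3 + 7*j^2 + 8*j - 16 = (j + 4)*(j^2 + 3*j - 4) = (j + 4)^2*(j - 1)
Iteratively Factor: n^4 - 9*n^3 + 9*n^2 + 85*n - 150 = (n - 5)*(n^3 - 4*n^2 - 11*n + 30) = (n - 5)^2*(n^2 + n - 6) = (n - 5)^2*(n + 3)*(n - 2)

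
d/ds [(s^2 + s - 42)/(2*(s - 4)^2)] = (80 - 9*s)/(2*(s^3 - 12*s^2 + 48*s - 64))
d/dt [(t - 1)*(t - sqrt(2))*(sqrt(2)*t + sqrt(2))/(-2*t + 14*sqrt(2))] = (-sqrt(2)*t^3 + 22*t^2 - 14*sqrt(2)*t - 6)/(t^2 - 14*sqrt(2)*t + 98)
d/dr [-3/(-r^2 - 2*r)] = 6*(-r - 1)/(r^2*(r + 2)^2)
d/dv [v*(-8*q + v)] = -8*q + 2*v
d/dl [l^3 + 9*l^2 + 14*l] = 3*l^2 + 18*l + 14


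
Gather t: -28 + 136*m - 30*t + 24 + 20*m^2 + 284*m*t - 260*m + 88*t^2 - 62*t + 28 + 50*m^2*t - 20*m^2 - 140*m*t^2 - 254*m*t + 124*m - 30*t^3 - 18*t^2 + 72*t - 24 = -30*t^3 + t^2*(70 - 140*m) + t*(50*m^2 + 30*m - 20)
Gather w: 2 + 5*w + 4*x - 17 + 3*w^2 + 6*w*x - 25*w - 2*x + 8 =3*w^2 + w*(6*x - 20) + 2*x - 7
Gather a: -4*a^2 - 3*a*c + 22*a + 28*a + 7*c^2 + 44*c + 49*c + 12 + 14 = -4*a^2 + a*(50 - 3*c) + 7*c^2 + 93*c + 26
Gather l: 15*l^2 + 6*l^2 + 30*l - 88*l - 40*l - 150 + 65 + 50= 21*l^2 - 98*l - 35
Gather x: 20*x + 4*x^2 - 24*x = 4*x^2 - 4*x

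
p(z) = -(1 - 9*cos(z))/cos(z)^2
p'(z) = -2*(1 - 9*cos(z))*sin(z)/cos(z)^3 - 9*sin(z)/cos(z)^2 = (9*cos(z) - 2)*sin(z)/cos(z)^3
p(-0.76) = 10.51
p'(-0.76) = -8.18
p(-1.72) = -105.80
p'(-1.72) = -1004.88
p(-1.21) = 17.47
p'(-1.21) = -25.03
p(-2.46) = -13.25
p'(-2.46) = -12.09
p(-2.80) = -10.68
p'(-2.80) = -4.20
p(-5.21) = 14.47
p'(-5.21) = 18.55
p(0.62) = 9.55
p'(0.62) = 5.74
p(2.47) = -13.13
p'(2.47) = 11.73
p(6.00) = 8.29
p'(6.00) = -2.10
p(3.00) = -10.11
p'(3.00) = 1.59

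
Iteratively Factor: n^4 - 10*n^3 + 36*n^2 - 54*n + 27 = (n - 1)*(n^3 - 9*n^2 + 27*n - 27) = (n - 3)*(n - 1)*(n^2 - 6*n + 9) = (n - 3)^2*(n - 1)*(n - 3)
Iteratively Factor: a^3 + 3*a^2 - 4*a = (a - 1)*(a^2 + 4*a) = (a - 1)*(a + 4)*(a)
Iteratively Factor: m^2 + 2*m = (m + 2)*(m)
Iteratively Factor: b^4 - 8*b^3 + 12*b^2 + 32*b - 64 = (b + 2)*(b^3 - 10*b^2 + 32*b - 32) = (b - 2)*(b + 2)*(b^2 - 8*b + 16) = (b - 4)*(b - 2)*(b + 2)*(b - 4)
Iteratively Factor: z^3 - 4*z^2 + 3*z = (z - 3)*(z^2 - z) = z*(z - 3)*(z - 1)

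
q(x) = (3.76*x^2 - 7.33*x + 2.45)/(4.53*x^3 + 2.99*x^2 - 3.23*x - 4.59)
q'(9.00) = -0.01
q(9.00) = 0.07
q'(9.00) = -0.01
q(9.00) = 0.07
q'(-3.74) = -0.20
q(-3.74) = -0.44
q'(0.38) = 0.86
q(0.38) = -0.04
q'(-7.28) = -0.03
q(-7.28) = -0.16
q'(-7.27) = -0.03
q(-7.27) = -0.16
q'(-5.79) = -0.06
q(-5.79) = -0.22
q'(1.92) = 0.09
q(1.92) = 0.07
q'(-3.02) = -0.38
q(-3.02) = -0.64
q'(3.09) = 0.00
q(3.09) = 0.11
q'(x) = (7.52*x - 7.33)/(4.53*x^3 + 2.99*x^2 - 3.23*x - 4.59) + (-13.59*x^2 - 5.98*x + 3.23)*(3.76*x^2 - 7.33*x + 2.45)/(4.53*x^3 + 2.99*x^2 - 3.23*x - 4.59)^2 = (-17.0328*x^4 + 66.4098*x^3 - 23.5236*x^2 - 49.1678*x + 41.5582)/(20.5209*x^6 + 27.0894*x^5 - 20.3237*x^4 - 60.9008*x^3 - 17.0153*x^2 + 29.6514*x + 21.0681)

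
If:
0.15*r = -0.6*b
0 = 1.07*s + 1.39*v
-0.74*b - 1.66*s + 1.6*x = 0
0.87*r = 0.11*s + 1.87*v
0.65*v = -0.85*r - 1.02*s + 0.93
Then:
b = -0.46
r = 1.82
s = -1.19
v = 0.92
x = -1.45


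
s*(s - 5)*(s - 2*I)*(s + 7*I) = s^4 - 5*s^3 + 5*I*s^3 + 14*s^2 - 25*I*s^2 - 70*s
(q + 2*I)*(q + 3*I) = q^2 + 5*I*q - 6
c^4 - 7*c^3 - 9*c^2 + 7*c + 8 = (c - 8)*(c - 1)*(c + 1)^2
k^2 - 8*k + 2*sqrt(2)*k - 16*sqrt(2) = (k - 8)*(k + 2*sqrt(2))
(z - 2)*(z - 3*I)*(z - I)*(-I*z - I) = -I*z^4 - 4*z^3 + I*z^3 + 4*z^2 + 5*I*z^2 + 8*z - 3*I*z - 6*I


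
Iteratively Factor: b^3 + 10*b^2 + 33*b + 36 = (b + 3)*(b^2 + 7*b + 12) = (b + 3)*(b + 4)*(b + 3)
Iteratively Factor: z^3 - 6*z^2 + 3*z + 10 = (z - 5)*(z^2 - z - 2) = (z - 5)*(z - 2)*(z + 1)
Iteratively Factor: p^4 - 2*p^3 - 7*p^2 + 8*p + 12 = (p - 3)*(p^3 + p^2 - 4*p - 4) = (p - 3)*(p + 1)*(p^2 - 4) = (p - 3)*(p + 1)*(p + 2)*(p - 2)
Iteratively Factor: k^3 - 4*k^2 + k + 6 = (k + 1)*(k^2 - 5*k + 6) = (k - 3)*(k + 1)*(k - 2)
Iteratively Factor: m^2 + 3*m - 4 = (m - 1)*(m + 4)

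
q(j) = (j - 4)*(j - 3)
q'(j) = 2*j - 7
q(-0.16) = 13.15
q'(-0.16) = -7.32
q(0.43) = 9.17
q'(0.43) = -6.14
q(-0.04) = 12.28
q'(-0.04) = -7.08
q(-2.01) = 30.11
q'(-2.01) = -11.02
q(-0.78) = 18.07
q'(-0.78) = -8.56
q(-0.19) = 13.37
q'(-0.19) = -7.38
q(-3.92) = 54.81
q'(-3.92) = -14.84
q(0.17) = 10.84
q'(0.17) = -6.66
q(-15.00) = 342.00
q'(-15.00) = -37.00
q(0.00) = 12.00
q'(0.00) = -7.00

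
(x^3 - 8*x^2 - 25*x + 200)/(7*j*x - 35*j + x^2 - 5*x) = (x^2 - 3*x - 40)/(7*j + x)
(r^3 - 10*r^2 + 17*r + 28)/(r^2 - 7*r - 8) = (r^2 - 11*r + 28)/(r - 8)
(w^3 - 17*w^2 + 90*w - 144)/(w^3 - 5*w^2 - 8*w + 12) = (w^2 - 11*w + 24)/(w^2 + w - 2)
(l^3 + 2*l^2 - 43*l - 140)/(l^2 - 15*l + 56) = (l^2 + 9*l + 20)/(l - 8)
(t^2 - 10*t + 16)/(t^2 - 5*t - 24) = (t - 2)/(t + 3)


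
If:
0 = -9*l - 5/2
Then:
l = -5/18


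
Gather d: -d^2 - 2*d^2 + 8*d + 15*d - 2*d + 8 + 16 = -3*d^2 + 21*d + 24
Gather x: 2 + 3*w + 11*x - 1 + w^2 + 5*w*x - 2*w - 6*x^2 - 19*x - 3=w^2 + w - 6*x^2 + x*(5*w - 8) - 2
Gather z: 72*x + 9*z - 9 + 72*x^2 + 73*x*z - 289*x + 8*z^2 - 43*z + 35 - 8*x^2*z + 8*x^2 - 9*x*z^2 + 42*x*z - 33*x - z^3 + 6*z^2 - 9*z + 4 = 80*x^2 - 250*x - z^3 + z^2*(14 - 9*x) + z*(-8*x^2 + 115*x - 43) + 30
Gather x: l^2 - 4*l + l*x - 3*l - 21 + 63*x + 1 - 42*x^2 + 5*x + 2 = l^2 - 7*l - 42*x^2 + x*(l + 68) - 18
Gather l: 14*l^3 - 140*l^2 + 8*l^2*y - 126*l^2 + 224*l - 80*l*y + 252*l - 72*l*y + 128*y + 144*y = 14*l^3 + l^2*(8*y - 266) + l*(476 - 152*y) + 272*y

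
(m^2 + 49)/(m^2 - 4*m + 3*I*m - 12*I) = (m^2 + 49)/(m^2 + m*(-4 + 3*I) - 12*I)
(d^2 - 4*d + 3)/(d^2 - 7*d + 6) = (d - 3)/(d - 6)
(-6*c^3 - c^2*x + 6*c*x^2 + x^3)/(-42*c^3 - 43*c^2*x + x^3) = (-c + x)/(-7*c + x)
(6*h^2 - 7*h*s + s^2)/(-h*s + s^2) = (-6*h + s)/s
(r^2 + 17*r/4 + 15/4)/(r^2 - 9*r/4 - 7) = (4*r^2 + 17*r + 15)/(4*r^2 - 9*r - 28)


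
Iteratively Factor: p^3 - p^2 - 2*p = (p + 1)*(p^2 - 2*p) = p*(p + 1)*(p - 2)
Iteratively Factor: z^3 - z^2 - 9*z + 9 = (z - 3)*(z^2 + 2*z - 3) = (z - 3)*(z + 3)*(z - 1)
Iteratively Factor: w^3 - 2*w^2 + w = (w - 1)*(w^2 - w) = w*(w - 1)*(w - 1)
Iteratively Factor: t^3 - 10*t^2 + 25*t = (t - 5)*(t^2 - 5*t) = t*(t - 5)*(t - 5)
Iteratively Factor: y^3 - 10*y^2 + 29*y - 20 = (y - 5)*(y^2 - 5*y + 4) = (y - 5)*(y - 1)*(y - 4)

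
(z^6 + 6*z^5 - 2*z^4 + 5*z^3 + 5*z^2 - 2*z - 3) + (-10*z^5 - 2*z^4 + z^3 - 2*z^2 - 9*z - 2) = z^6 - 4*z^5 - 4*z^4 + 6*z^3 + 3*z^2 - 11*z - 5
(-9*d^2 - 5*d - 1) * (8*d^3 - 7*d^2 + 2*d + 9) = -72*d^5 + 23*d^4 + 9*d^3 - 84*d^2 - 47*d - 9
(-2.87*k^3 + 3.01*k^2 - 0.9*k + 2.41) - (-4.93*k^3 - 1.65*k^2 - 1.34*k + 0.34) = 2.06*k^3 + 4.66*k^2 + 0.44*k + 2.07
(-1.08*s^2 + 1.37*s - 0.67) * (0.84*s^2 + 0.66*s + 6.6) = -0.9072*s^4 + 0.438*s^3 - 6.7866*s^2 + 8.5998*s - 4.422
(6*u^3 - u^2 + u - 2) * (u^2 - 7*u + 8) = 6*u^5 - 43*u^4 + 56*u^3 - 17*u^2 + 22*u - 16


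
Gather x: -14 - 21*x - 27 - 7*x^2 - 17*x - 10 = -7*x^2 - 38*x - 51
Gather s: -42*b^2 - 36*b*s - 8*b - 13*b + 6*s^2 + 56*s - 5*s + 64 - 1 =-42*b^2 - 21*b + 6*s^2 + s*(51 - 36*b) + 63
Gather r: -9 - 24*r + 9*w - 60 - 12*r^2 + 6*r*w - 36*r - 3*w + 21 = -12*r^2 + r*(6*w - 60) + 6*w - 48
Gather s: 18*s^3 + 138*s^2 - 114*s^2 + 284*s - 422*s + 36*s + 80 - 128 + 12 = 18*s^3 + 24*s^2 - 102*s - 36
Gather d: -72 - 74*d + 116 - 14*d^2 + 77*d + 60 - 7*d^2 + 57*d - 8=-21*d^2 + 60*d + 96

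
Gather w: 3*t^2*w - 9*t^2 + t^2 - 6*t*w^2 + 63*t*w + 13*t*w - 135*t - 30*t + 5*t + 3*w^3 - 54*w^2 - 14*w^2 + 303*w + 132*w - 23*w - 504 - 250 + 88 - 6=-8*t^2 - 160*t + 3*w^3 + w^2*(-6*t - 68) + w*(3*t^2 + 76*t + 412) - 672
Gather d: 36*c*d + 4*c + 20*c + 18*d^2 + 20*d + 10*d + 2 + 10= 24*c + 18*d^2 + d*(36*c + 30) + 12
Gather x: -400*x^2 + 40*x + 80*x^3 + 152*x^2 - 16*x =80*x^3 - 248*x^2 + 24*x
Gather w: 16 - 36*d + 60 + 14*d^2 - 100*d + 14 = 14*d^2 - 136*d + 90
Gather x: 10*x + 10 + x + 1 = 11*x + 11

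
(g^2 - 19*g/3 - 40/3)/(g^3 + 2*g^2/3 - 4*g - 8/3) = (3*g^2 - 19*g - 40)/(3*g^3 + 2*g^2 - 12*g - 8)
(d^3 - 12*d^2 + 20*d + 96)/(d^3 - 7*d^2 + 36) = (d - 8)/(d - 3)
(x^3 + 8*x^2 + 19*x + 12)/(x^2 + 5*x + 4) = x + 3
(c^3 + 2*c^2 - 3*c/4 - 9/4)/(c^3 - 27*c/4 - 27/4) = (c - 1)/(c - 3)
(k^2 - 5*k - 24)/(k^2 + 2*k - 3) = (k - 8)/(k - 1)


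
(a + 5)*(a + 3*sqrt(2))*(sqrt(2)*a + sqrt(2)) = sqrt(2)*a^3 + 6*a^2 + 6*sqrt(2)*a^2 + 5*sqrt(2)*a + 36*a + 30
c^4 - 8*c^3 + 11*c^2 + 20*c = c*(c - 5)*(c - 4)*(c + 1)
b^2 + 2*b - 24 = (b - 4)*(b + 6)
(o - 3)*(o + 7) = o^2 + 4*o - 21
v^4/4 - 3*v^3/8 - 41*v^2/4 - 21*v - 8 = (v/4 + 1)*(v - 8)*(v + 1/2)*(v + 2)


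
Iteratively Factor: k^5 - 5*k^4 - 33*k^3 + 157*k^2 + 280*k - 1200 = (k - 5)*(k^4 - 33*k^2 - 8*k + 240) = (k - 5)*(k + 4)*(k^3 - 4*k^2 - 17*k + 60) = (k - 5)^2*(k + 4)*(k^2 + k - 12) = (k - 5)^2*(k - 3)*(k + 4)*(k + 4)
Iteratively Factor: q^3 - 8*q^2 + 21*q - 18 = (q - 3)*(q^2 - 5*q + 6) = (q - 3)*(q - 2)*(q - 3)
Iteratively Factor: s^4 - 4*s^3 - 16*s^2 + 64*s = (s - 4)*(s^3 - 16*s) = s*(s - 4)*(s^2 - 16) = s*(s - 4)*(s + 4)*(s - 4)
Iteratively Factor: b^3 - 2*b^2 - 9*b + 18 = (b + 3)*(b^2 - 5*b + 6) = (b - 2)*(b + 3)*(b - 3)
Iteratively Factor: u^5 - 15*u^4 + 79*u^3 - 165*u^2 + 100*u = (u - 5)*(u^4 - 10*u^3 + 29*u^2 - 20*u) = (u - 5)^2*(u^3 - 5*u^2 + 4*u) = (u - 5)^2*(u - 1)*(u^2 - 4*u) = u*(u - 5)^2*(u - 1)*(u - 4)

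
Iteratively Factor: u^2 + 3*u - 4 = (u - 1)*(u + 4)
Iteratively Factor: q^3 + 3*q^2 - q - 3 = (q + 1)*(q^2 + 2*q - 3) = (q - 1)*(q + 1)*(q + 3)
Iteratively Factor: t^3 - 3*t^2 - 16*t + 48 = (t + 4)*(t^2 - 7*t + 12) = (t - 3)*(t + 4)*(t - 4)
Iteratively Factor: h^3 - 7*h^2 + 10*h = (h)*(h^2 - 7*h + 10) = h*(h - 2)*(h - 5)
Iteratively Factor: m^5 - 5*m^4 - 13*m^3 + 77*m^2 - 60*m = (m - 1)*(m^4 - 4*m^3 - 17*m^2 + 60*m) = m*(m - 1)*(m^3 - 4*m^2 - 17*m + 60) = m*(m - 3)*(m - 1)*(m^2 - m - 20) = m*(m - 5)*(m - 3)*(m - 1)*(m + 4)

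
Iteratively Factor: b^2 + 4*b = (b)*(b + 4)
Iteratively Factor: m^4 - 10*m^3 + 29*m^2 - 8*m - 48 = (m - 3)*(m^3 - 7*m^2 + 8*m + 16) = (m - 3)*(m + 1)*(m^2 - 8*m + 16) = (m - 4)*(m - 3)*(m + 1)*(m - 4)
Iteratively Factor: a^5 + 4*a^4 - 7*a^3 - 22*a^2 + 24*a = (a - 2)*(a^4 + 6*a^3 + 5*a^2 - 12*a) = (a - 2)*(a + 4)*(a^3 + 2*a^2 - 3*a) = (a - 2)*(a + 3)*(a + 4)*(a^2 - a) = a*(a - 2)*(a + 3)*(a + 4)*(a - 1)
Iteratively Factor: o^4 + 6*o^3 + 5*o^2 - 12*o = (o)*(o^3 + 6*o^2 + 5*o - 12) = o*(o - 1)*(o^2 + 7*o + 12) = o*(o - 1)*(o + 4)*(o + 3)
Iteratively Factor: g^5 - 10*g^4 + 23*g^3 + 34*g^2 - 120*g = (g - 4)*(g^4 - 6*g^3 - g^2 + 30*g) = g*(g - 4)*(g^3 - 6*g^2 - g + 30) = g*(g - 4)*(g - 3)*(g^2 - 3*g - 10) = g*(g - 5)*(g - 4)*(g - 3)*(g + 2)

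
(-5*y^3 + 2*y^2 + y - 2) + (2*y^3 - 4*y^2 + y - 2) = -3*y^3 - 2*y^2 + 2*y - 4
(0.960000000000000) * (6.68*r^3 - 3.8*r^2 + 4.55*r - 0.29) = 6.4128*r^3 - 3.648*r^2 + 4.368*r - 0.2784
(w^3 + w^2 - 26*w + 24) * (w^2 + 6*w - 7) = w^5 + 7*w^4 - 27*w^3 - 139*w^2 + 326*w - 168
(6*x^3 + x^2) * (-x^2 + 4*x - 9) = -6*x^5 + 23*x^4 - 50*x^3 - 9*x^2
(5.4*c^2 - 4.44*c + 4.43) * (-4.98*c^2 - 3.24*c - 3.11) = -26.892*c^4 + 4.6152*c^3 - 24.4698*c^2 - 0.544799999999999*c - 13.7773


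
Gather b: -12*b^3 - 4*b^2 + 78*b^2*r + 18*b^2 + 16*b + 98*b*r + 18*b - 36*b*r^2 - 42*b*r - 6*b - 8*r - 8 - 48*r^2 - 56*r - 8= -12*b^3 + b^2*(78*r + 14) + b*(-36*r^2 + 56*r + 28) - 48*r^2 - 64*r - 16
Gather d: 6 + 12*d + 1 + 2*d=14*d + 7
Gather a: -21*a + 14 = 14 - 21*a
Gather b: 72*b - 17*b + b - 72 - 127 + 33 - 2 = 56*b - 168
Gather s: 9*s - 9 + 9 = 9*s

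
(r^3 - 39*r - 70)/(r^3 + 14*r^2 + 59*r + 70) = (r - 7)/(r + 7)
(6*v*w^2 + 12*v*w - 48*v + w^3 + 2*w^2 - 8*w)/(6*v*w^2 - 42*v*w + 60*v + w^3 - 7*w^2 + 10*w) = (w + 4)/(w - 5)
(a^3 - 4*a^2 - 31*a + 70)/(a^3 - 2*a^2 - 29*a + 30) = (a^2 - 9*a + 14)/(a^2 - 7*a + 6)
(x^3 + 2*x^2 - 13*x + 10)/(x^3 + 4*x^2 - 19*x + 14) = (x + 5)/(x + 7)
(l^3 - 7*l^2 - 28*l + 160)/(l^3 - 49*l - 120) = (l - 4)/(l + 3)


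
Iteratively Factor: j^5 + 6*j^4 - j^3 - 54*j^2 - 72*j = (j)*(j^4 + 6*j^3 - j^2 - 54*j - 72) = j*(j - 3)*(j^3 + 9*j^2 + 26*j + 24) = j*(j - 3)*(j + 2)*(j^2 + 7*j + 12) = j*(j - 3)*(j + 2)*(j + 4)*(j + 3)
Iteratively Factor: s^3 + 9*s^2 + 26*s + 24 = (s + 4)*(s^2 + 5*s + 6) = (s + 2)*(s + 4)*(s + 3)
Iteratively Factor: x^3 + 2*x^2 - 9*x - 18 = (x + 2)*(x^2 - 9) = (x + 2)*(x + 3)*(x - 3)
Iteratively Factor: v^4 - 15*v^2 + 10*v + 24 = (v + 4)*(v^3 - 4*v^2 + v + 6) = (v + 1)*(v + 4)*(v^2 - 5*v + 6) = (v - 3)*(v + 1)*(v + 4)*(v - 2)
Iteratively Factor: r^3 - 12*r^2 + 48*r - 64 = (r - 4)*(r^2 - 8*r + 16) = (r - 4)^2*(r - 4)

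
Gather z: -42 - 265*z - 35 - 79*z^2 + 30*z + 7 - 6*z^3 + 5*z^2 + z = -6*z^3 - 74*z^2 - 234*z - 70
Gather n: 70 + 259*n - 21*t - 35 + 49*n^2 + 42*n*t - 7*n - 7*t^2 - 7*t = 49*n^2 + n*(42*t + 252) - 7*t^2 - 28*t + 35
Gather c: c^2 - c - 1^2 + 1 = c^2 - c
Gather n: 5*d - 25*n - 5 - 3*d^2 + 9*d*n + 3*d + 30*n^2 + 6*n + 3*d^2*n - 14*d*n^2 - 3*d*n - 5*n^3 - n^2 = -3*d^2 + 8*d - 5*n^3 + n^2*(29 - 14*d) + n*(3*d^2 + 6*d - 19) - 5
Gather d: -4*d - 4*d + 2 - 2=-8*d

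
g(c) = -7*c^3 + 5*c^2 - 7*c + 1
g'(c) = -21*c^2 + 10*c - 7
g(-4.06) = 580.30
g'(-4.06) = -393.76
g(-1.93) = 83.46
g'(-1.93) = -104.52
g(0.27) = -0.66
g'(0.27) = -5.83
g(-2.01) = 92.11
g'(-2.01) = -111.94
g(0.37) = -1.26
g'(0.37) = -6.17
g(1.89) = -41.63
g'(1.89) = -63.11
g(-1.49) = 45.69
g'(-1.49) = -68.52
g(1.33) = -15.93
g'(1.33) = -30.85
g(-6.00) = 1735.00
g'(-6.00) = -823.00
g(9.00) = -4760.00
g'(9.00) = -1618.00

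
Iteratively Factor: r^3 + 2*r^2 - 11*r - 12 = (r + 4)*(r^2 - 2*r - 3) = (r - 3)*(r + 4)*(r + 1)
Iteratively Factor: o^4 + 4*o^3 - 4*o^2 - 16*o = (o)*(o^3 + 4*o^2 - 4*o - 16) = o*(o - 2)*(o^2 + 6*o + 8) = o*(o - 2)*(o + 4)*(o + 2)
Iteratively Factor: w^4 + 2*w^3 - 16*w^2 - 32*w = (w)*(w^3 + 2*w^2 - 16*w - 32) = w*(w + 2)*(w^2 - 16) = w*(w - 4)*(w + 2)*(w + 4)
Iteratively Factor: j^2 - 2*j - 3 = (j + 1)*(j - 3)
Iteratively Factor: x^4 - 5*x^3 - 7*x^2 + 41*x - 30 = (x - 5)*(x^3 - 7*x + 6) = (x - 5)*(x + 3)*(x^2 - 3*x + 2) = (x - 5)*(x - 1)*(x + 3)*(x - 2)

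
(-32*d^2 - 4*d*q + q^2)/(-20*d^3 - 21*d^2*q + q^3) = (-8*d + q)/(-5*d^2 - 4*d*q + q^2)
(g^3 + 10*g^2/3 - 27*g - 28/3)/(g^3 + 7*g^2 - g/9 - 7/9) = 3*(g - 4)/(3*g - 1)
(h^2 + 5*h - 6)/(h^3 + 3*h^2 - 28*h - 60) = (h - 1)/(h^2 - 3*h - 10)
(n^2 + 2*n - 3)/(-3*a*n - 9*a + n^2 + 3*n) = (1 - n)/(3*a - n)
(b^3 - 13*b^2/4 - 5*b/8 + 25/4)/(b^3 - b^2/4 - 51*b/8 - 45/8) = (2*b^2 - 9*b + 10)/(2*b^2 - 3*b - 9)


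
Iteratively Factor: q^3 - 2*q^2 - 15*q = (q + 3)*(q^2 - 5*q) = (q - 5)*(q + 3)*(q)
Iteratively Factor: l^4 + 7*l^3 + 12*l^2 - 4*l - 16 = (l + 2)*(l^3 + 5*l^2 + 2*l - 8) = (l - 1)*(l + 2)*(l^2 + 6*l + 8) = (l - 1)*(l + 2)*(l + 4)*(l + 2)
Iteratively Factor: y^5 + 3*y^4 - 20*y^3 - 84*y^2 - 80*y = (y + 2)*(y^4 + y^3 - 22*y^2 - 40*y) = y*(y + 2)*(y^3 + y^2 - 22*y - 40) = y*(y + 2)*(y + 4)*(y^2 - 3*y - 10) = y*(y - 5)*(y + 2)*(y + 4)*(y + 2)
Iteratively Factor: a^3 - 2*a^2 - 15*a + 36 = (a - 3)*(a^2 + a - 12) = (a - 3)^2*(a + 4)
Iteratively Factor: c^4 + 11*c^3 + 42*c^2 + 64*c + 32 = (c + 2)*(c^3 + 9*c^2 + 24*c + 16) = (c + 2)*(c + 4)*(c^2 + 5*c + 4) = (c + 2)*(c + 4)^2*(c + 1)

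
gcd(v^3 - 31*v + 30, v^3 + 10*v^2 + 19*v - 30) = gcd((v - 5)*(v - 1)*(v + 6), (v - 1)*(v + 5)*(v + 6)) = v^2 + 5*v - 6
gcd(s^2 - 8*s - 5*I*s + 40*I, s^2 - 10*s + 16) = s - 8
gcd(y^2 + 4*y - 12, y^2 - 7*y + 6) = 1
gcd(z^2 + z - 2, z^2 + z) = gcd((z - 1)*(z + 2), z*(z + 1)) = 1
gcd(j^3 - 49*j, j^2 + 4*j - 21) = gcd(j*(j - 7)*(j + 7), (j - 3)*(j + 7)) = j + 7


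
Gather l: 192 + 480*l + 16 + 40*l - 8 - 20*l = 500*l + 200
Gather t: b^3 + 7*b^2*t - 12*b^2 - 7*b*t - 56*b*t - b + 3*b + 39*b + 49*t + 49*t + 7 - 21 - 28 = b^3 - 12*b^2 + 41*b + t*(7*b^2 - 63*b + 98) - 42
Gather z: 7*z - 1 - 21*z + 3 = 2 - 14*z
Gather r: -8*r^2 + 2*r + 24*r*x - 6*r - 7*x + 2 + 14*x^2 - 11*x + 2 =-8*r^2 + r*(24*x - 4) + 14*x^2 - 18*x + 4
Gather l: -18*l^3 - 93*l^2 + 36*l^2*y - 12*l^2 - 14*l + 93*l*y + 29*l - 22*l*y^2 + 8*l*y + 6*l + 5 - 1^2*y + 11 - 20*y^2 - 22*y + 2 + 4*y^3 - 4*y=-18*l^3 + l^2*(36*y - 105) + l*(-22*y^2 + 101*y + 21) + 4*y^3 - 20*y^2 - 27*y + 18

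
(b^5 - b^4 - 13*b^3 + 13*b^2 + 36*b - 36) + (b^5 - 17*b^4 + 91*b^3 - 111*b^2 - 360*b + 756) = 2*b^5 - 18*b^4 + 78*b^3 - 98*b^2 - 324*b + 720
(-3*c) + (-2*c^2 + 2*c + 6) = -2*c^2 - c + 6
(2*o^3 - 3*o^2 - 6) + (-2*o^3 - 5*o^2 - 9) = -8*o^2 - 15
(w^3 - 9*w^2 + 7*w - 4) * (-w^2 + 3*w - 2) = -w^5 + 12*w^4 - 36*w^3 + 43*w^2 - 26*w + 8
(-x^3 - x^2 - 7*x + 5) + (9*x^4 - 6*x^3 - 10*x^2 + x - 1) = 9*x^4 - 7*x^3 - 11*x^2 - 6*x + 4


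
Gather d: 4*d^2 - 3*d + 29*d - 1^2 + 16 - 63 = 4*d^2 + 26*d - 48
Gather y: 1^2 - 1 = 0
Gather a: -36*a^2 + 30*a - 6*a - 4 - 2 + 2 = -36*a^2 + 24*a - 4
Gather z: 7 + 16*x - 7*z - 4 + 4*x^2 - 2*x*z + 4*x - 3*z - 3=4*x^2 + 20*x + z*(-2*x - 10)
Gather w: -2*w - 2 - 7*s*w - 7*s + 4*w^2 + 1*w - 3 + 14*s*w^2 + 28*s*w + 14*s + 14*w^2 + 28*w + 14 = 7*s + w^2*(14*s + 18) + w*(21*s + 27) + 9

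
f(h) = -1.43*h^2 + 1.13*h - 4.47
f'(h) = 1.13 - 2.86*h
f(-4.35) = -36.44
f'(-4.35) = 13.57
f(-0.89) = -6.61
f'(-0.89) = 3.68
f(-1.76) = -10.89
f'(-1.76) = 6.16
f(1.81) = -7.11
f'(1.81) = -4.05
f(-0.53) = -5.47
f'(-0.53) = 2.65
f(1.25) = -5.29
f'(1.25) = -2.44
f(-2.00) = -12.45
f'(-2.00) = 6.85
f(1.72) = -6.76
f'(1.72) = -3.79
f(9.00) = -110.13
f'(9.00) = -24.61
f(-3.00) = -20.73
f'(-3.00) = 9.71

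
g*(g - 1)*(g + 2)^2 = g^4 + 3*g^3 - 4*g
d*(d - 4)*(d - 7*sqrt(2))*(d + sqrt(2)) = d^4 - 6*sqrt(2)*d^3 - 4*d^3 - 14*d^2 + 24*sqrt(2)*d^2 + 56*d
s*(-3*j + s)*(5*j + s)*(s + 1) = -15*j^2*s^2 - 15*j^2*s + 2*j*s^3 + 2*j*s^2 + s^4 + s^3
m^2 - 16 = (m - 4)*(m + 4)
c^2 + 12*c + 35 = (c + 5)*(c + 7)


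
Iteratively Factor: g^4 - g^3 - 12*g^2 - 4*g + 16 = (g - 1)*(g^3 - 12*g - 16) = (g - 1)*(g + 2)*(g^2 - 2*g - 8) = (g - 4)*(g - 1)*(g + 2)*(g + 2)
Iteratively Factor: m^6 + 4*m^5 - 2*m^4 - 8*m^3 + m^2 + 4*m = (m - 1)*(m^5 + 5*m^4 + 3*m^3 - 5*m^2 - 4*m) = m*(m - 1)*(m^4 + 5*m^3 + 3*m^2 - 5*m - 4) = m*(m - 1)*(m + 1)*(m^3 + 4*m^2 - m - 4) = m*(m - 1)*(m + 1)*(m + 4)*(m^2 - 1) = m*(m - 1)*(m + 1)^2*(m + 4)*(m - 1)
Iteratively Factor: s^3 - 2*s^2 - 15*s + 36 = (s - 3)*(s^2 + s - 12) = (s - 3)*(s + 4)*(s - 3)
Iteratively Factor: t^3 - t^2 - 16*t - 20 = (t - 5)*(t^2 + 4*t + 4) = (t - 5)*(t + 2)*(t + 2)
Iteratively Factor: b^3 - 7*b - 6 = (b + 2)*(b^2 - 2*b - 3) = (b - 3)*(b + 2)*(b + 1)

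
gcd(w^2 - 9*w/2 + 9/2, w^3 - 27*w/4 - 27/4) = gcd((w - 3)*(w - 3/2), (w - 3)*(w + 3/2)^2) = w - 3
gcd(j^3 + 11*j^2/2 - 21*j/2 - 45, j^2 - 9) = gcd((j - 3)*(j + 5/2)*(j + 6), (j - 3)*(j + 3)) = j - 3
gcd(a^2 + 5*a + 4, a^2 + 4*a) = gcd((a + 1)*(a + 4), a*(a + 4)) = a + 4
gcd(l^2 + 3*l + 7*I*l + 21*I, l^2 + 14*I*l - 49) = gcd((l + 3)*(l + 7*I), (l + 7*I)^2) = l + 7*I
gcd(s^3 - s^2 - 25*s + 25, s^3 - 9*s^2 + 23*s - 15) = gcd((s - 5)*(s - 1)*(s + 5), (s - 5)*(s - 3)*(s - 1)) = s^2 - 6*s + 5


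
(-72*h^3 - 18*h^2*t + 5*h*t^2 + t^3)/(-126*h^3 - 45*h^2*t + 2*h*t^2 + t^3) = (-4*h + t)/(-7*h + t)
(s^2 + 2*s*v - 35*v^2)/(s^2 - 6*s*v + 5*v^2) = (s + 7*v)/(s - v)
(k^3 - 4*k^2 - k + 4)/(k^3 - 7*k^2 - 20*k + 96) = (k^3 - 4*k^2 - k + 4)/(k^3 - 7*k^2 - 20*k + 96)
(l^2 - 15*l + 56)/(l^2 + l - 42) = (l^2 - 15*l + 56)/(l^2 + l - 42)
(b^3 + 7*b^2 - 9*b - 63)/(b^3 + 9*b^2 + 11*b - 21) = (b - 3)/(b - 1)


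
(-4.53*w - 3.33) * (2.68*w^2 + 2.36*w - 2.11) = -12.1404*w^3 - 19.6152*w^2 + 1.6995*w + 7.0263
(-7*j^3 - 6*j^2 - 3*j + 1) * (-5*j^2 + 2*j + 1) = 35*j^5 + 16*j^4 - 4*j^3 - 17*j^2 - j + 1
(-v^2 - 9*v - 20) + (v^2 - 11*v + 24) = 4 - 20*v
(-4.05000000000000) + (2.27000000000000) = -1.78000000000000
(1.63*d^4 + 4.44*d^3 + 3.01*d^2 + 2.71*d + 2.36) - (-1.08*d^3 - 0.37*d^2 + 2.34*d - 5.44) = 1.63*d^4 + 5.52*d^3 + 3.38*d^2 + 0.37*d + 7.8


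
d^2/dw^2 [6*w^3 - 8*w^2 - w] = 36*w - 16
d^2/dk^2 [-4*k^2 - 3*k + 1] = -8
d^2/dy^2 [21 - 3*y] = 0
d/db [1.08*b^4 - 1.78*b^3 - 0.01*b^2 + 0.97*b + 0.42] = 4.32*b^3 - 5.34*b^2 - 0.02*b + 0.97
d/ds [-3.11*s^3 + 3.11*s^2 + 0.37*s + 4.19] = -9.33*s^2 + 6.22*s + 0.37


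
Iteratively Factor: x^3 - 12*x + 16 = (x - 2)*(x^2 + 2*x - 8) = (x - 2)*(x + 4)*(x - 2)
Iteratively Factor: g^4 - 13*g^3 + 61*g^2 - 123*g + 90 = (g - 3)*(g^3 - 10*g^2 + 31*g - 30) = (g - 5)*(g - 3)*(g^2 - 5*g + 6) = (g - 5)*(g - 3)*(g - 2)*(g - 3)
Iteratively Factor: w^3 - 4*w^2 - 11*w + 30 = (w + 3)*(w^2 - 7*w + 10) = (w - 2)*(w + 3)*(w - 5)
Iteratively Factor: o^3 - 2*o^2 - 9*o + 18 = (o + 3)*(o^2 - 5*o + 6) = (o - 2)*(o + 3)*(o - 3)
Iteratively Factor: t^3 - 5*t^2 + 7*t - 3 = (t - 1)*(t^2 - 4*t + 3) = (t - 3)*(t - 1)*(t - 1)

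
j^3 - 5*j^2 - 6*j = j*(j - 6)*(j + 1)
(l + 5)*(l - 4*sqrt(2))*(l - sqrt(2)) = l^3 - 5*sqrt(2)*l^2 + 5*l^2 - 25*sqrt(2)*l + 8*l + 40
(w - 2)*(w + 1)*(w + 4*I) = w^3 - w^2 + 4*I*w^2 - 2*w - 4*I*w - 8*I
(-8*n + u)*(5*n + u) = -40*n^2 - 3*n*u + u^2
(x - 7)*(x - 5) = x^2 - 12*x + 35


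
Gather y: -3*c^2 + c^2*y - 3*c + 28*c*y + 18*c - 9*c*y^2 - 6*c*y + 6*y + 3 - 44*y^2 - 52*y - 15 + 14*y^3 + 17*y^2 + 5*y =-3*c^2 + 15*c + 14*y^3 + y^2*(-9*c - 27) + y*(c^2 + 22*c - 41) - 12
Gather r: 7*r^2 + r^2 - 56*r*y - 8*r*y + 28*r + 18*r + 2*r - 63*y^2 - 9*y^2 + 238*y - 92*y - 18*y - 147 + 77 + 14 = 8*r^2 + r*(48 - 64*y) - 72*y^2 + 128*y - 56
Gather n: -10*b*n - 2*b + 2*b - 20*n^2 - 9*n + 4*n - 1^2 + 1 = -20*n^2 + n*(-10*b - 5)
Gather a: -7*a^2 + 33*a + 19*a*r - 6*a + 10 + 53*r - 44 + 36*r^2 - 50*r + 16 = -7*a^2 + a*(19*r + 27) + 36*r^2 + 3*r - 18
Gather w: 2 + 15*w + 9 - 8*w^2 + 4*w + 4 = -8*w^2 + 19*w + 15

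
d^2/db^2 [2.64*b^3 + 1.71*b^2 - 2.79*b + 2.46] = 15.84*b + 3.42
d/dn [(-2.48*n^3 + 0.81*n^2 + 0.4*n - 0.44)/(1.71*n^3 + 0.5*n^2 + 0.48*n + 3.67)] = (1.77635683940025e-15*n^5 - 2.6251*n^4 - 3.7488*n^3 - 24.8588*n^2 + 6.3854*n + 1.6792)/(2.9241*n^6 + 1.71*n^5 + 1.8916*n^4 + 13.0314*n^3 + 3.9004*n^2 + 3.5232*n + 13.4689)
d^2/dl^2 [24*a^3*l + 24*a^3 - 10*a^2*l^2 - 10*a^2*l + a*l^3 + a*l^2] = 2*a*(-10*a + 3*l + 1)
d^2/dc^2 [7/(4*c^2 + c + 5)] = 14*(-16*c^2 - 4*c + (8*c + 1)^2 - 20)/(4*c^2 + c + 5)^3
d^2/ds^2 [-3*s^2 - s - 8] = -6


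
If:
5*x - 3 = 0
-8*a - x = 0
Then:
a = -3/40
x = 3/5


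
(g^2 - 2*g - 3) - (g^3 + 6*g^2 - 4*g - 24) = -g^3 - 5*g^2 + 2*g + 21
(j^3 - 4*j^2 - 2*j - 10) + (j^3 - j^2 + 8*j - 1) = 2*j^3 - 5*j^2 + 6*j - 11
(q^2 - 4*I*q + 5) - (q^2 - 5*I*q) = I*q + 5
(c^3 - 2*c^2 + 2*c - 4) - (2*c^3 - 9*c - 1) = -c^3 - 2*c^2 + 11*c - 3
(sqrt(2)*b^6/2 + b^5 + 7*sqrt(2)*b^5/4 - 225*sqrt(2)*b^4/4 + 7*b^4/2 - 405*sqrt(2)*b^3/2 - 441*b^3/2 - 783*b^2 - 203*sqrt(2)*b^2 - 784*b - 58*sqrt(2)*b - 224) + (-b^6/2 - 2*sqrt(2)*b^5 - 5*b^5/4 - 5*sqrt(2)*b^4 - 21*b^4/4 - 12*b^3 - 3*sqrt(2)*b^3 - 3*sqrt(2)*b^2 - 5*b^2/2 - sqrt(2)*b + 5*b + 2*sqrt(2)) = -b^6/2 + sqrt(2)*b^6/2 - sqrt(2)*b^5/4 - b^5/4 - 245*sqrt(2)*b^4/4 - 7*b^4/4 - 411*sqrt(2)*b^3/2 - 465*b^3/2 - 1571*b^2/2 - 206*sqrt(2)*b^2 - 779*b - 59*sqrt(2)*b - 224 + 2*sqrt(2)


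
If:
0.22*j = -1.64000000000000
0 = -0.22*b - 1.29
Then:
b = -5.86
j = -7.45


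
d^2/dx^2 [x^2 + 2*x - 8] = 2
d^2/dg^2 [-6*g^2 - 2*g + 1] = -12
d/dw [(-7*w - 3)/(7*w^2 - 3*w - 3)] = (49*w^2 + 42*w + 12)/(49*w^4 - 42*w^3 - 33*w^2 + 18*w + 9)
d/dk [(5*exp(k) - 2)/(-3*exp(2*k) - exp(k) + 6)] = ((5*exp(k) - 2)*(6*exp(k) + 1) - 15*exp(2*k) - 5*exp(k) + 30)*exp(k)/(3*exp(2*k) + exp(k) - 6)^2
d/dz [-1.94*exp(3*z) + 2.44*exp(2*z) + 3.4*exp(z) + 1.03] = (-5.82*exp(2*z) + 4.88*exp(z) + 3.4)*exp(z)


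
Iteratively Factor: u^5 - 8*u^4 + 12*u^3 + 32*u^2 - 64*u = (u)*(u^4 - 8*u^3 + 12*u^2 + 32*u - 64) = u*(u - 4)*(u^3 - 4*u^2 - 4*u + 16) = u*(u - 4)*(u - 2)*(u^2 - 2*u - 8) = u*(u - 4)*(u - 2)*(u + 2)*(u - 4)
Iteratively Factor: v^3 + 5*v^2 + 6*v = (v + 2)*(v^2 + 3*v) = (v + 2)*(v + 3)*(v)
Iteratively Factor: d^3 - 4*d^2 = (d - 4)*(d^2) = d*(d - 4)*(d)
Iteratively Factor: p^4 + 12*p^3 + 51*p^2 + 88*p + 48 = (p + 1)*(p^3 + 11*p^2 + 40*p + 48) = (p + 1)*(p + 4)*(p^2 + 7*p + 12) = (p + 1)*(p + 3)*(p + 4)*(p + 4)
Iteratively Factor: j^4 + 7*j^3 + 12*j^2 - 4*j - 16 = (j - 1)*(j^3 + 8*j^2 + 20*j + 16) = (j - 1)*(j + 2)*(j^2 + 6*j + 8) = (j - 1)*(j + 2)^2*(j + 4)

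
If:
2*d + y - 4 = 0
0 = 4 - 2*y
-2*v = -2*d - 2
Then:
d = 1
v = 2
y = 2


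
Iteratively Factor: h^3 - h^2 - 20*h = (h - 5)*(h^2 + 4*h) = h*(h - 5)*(h + 4)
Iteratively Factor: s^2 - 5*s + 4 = (s - 4)*(s - 1)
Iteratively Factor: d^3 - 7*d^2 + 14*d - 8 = (d - 2)*(d^2 - 5*d + 4) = (d - 4)*(d - 2)*(d - 1)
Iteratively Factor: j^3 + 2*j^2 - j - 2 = (j + 1)*(j^2 + j - 2) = (j - 1)*(j + 1)*(j + 2)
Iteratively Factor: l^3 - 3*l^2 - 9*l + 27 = (l + 3)*(l^2 - 6*l + 9) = (l - 3)*(l + 3)*(l - 3)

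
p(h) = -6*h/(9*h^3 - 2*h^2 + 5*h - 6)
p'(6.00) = 0.01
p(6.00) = -0.02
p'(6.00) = 0.01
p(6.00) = -0.02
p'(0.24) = 1.60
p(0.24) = 0.30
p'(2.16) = 0.14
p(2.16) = -0.15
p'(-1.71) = -0.13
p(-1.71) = -0.16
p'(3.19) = 0.04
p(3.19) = -0.07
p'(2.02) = 0.18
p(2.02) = -0.17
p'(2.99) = 0.05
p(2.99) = -0.08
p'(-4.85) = -0.01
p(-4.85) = -0.03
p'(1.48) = 0.52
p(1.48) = -0.34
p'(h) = -6*h*(-27*h^2 + 4*h - 5)/(9*h^3 - 2*h^2 + 5*h - 6)^2 - 6/(9*h^3 - 2*h^2 + 5*h - 6)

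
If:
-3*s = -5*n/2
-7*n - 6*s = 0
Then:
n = 0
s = 0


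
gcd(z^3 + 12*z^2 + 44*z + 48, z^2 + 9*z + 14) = z + 2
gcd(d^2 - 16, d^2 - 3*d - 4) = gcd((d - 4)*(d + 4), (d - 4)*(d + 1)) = d - 4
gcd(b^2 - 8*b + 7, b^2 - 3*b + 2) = b - 1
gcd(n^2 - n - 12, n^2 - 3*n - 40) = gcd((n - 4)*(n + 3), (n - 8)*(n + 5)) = 1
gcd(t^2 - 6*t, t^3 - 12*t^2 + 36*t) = t^2 - 6*t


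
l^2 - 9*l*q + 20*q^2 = (l - 5*q)*(l - 4*q)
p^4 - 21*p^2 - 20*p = p*(p - 5)*(p + 1)*(p + 4)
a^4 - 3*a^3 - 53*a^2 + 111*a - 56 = (a - 8)*(a - 1)^2*(a + 7)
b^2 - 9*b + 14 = (b - 7)*(b - 2)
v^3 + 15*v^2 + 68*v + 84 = (v + 2)*(v + 6)*(v + 7)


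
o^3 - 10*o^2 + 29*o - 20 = (o - 5)*(o - 4)*(o - 1)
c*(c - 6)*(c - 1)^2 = c^4 - 8*c^3 + 13*c^2 - 6*c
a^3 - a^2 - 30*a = a*(a - 6)*(a + 5)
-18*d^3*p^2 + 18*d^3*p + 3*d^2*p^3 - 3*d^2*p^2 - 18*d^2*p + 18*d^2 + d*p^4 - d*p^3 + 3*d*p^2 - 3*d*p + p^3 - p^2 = (-3*d + p)*(6*d + p)*(p - 1)*(d*p + 1)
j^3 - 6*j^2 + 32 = (j - 4)^2*(j + 2)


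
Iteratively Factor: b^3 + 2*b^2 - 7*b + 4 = (b + 4)*(b^2 - 2*b + 1) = (b - 1)*(b + 4)*(b - 1)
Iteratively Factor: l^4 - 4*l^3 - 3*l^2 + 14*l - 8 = (l - 1)*(l^3 - 3*l^2 - 6*l + 8) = (l - 1)*(l + 2)*(l^2 - 5*l + 4) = (l - 1)^2*(l + 2)*(l - 4)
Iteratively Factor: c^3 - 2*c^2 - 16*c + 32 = (c - 4)*(c^2 + 2*c - 8) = (c - 4)*(c - 2)*(c + 4)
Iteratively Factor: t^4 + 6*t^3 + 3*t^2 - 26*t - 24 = (t + 4)*(t^3 + 2*t^2 - 5*t - 6) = (t - 2)*(t + 4)*(t^2 + 4*t + 3) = (t - 2)*(t + 1)*(t + 4)*(t + 3)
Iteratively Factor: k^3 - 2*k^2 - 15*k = (k + 3)*(k^2 - 5*k) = (k - 5)*(k + 3)*(k)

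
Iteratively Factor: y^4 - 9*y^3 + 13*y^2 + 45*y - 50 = (y - 5)*(y^3 - 4*y^2 - 7*y + 10) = (y - 5)*(y + 2)*(y^2 - 6*y + 5) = (y - 5)*(y - 1)*(y + 2)*(y - 5)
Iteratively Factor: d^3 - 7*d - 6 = (d - 3)*(d^2 + 3*d + 2) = (d - 3)*(d + 2)*(d + 1)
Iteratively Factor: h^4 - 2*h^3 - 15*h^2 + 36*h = (h - 3)*(h^3 + h^2 - 12*h) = (h - 3)^2*(h^2 + 4*h) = h*(h - 3)^2*(h + 4)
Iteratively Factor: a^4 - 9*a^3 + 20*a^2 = (a - 5)*(a^3 - 4*a^2) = a*(a - 5)*(a^2 - 4*a) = a^2*(a - 5)*(a - 4)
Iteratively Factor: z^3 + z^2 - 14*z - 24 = (z + 3)*(z^2 - 2*z - 8) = (z + 2)*(z + 3)*(z - 4)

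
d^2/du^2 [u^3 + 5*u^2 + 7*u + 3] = 6*u + 10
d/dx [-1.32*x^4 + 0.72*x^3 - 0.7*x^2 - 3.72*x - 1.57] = -5.28*x^3 + 2.16*x^2 - 1.4*x - 3.72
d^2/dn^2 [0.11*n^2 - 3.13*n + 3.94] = 0.220000000000000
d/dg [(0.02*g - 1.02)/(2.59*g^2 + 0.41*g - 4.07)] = (-0.0518*g^2 + 5.2836*g + 0.3368)/(6.7081*g^4 + 2.1238*g^3 - 20.9145*g^2 - 3.3374*g + 16.5649)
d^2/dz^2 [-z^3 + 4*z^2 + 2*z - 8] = 8 - 6*z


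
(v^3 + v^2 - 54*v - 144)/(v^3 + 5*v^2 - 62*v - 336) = (v + 3)/(v + 7)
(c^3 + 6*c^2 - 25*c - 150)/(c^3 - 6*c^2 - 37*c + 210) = (c + 5)/(c - 7)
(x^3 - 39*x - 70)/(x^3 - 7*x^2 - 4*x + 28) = (x + 5)/(x - 2)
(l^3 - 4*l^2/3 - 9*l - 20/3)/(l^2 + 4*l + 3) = (3*l^2 - 7*l - 20)/(3*(l + 3))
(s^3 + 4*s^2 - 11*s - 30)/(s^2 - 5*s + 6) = (s^2 + 7*s + 10)/(s - 2)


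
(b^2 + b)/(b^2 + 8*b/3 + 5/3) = 3*b/(3*b + 5)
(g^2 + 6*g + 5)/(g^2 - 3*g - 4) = (g + 5)/(g - 4)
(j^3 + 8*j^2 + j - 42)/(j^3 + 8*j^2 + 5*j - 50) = (j^2 + 10*j + 21)/(j^2 + 10*j + 25)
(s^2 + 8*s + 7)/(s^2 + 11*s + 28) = (s + 1)/(s + 4)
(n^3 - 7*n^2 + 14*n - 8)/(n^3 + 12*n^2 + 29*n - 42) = (n^2 - 6*n + 8)/(n^2 + 13*n + 42)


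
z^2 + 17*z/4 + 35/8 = (z + 7/4)*(z + 5/2)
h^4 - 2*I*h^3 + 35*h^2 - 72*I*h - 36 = (h - 6*I)*(h - I)^2*(h + 6*I)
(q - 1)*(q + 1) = q^2 - 1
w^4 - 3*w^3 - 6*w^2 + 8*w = w*(w - 4)*(w - 1)*(w + 2)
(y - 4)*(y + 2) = y^2 - 2*y - 8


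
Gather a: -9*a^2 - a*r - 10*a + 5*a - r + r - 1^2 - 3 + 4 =-9*a^2 + a*(-r - 5)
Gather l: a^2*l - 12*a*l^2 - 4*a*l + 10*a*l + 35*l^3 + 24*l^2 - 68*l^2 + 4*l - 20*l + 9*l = 35*l^3 + l^2*(-12*a - 44) + l*(a^2 + 6*a - 7)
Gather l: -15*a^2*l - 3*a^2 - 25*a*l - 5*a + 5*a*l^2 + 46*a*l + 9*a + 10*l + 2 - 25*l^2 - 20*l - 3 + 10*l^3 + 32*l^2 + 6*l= -3*a^2 + 4*a + 10*l^3 + l^2*(5*a + 7) + l*(-15*a^2 + 21*a - 4) - 1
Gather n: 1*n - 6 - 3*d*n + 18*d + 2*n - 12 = 18*d + n*(3 - 3*d) - 18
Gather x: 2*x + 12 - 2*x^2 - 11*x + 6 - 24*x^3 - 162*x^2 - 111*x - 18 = -24*x^3 - 164*x^2 - 120*x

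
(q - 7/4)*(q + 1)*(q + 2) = q^3 + 5*q^2/4 - 13*q/4 - 7/2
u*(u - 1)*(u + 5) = u^3 + 4*u^2 - 5*u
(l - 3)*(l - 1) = l^2 - 4*l + 3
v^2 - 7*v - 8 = (v - 8)*(v + 1)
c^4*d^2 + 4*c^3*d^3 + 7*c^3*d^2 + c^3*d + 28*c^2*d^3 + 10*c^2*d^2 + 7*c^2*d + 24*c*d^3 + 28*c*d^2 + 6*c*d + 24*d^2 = (c + 6)*(c + 4*d)*(c*d + 1)*(c*d + d)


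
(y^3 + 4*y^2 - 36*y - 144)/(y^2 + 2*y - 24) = (y^2 - 2*y - 24)/(y - 4)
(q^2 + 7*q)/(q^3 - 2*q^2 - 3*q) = (q + 7)/(q^2 - 2*q - 3)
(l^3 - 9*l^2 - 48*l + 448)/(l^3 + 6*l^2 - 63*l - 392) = (l - 8)/(l + 7)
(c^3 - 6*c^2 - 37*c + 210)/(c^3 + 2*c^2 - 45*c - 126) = (c - 5)/(c + 3)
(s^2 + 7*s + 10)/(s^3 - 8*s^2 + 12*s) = (s^2 + 7*s + 10)/(s*(s^2 - 8*s + 12))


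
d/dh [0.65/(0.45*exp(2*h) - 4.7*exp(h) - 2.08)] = (3.055 - 0.585*exp(h))*exp(h)/(-0.45*exp(2*h) + 4.7*exp(h) + 2.08)^2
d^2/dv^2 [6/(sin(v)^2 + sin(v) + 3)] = 6*(-4*sin(v)^4 - 3*sin(v)^3 + 17*sin(v)^2 + 9*sin(v) - 4)/(sin(v)^2 + sin(v) + 3)^3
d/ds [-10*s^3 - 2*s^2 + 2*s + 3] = -30*s^2 - 4*s + 2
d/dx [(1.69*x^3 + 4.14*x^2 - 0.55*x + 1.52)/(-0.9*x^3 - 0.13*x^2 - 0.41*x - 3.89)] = (-8.88178419700125e-16*x^5 + 3.5063*x^4 - 2.3758*x^3 - 17.3872*x^2 - 31.814*x + 2.7627)/(0.81*x^6 + 0.234*x^5 + 0.7549*x^4 + 7.1086*x^3 + 1.1795*x^2 + 3.1898*x + 15.1321)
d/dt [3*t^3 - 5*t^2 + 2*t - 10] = 9*t^2 - 10*t + 2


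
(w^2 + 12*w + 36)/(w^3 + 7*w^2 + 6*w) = (w + 6)/(w*(w + 1))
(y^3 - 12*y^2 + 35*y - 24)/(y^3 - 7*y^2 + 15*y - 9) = (y - 8)/(y - 3)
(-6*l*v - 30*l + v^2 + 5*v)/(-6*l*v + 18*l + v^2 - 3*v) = (v + 5)/(v - 3)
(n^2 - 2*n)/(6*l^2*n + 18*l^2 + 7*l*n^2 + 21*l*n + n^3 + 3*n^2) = n*(n - 2)/(6*l^2*n + 18*l^2 + 7*l*n^2 + 21*l*n + n^3 + 3*n^2)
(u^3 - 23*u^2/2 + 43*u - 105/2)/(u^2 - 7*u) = (2*u^3 - 23*u^2 + 86*u - 105)/(2*u*(u - 7))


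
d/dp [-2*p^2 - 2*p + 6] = -4*p - 2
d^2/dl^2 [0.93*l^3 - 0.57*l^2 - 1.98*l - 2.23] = 5.58*l - 1.14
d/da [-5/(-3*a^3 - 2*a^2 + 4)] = 5*a*(-9*a - 4)/(3*a^3 + 2*a^2 - 4)^2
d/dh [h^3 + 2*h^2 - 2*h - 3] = 3*h^2 + 4*h - 2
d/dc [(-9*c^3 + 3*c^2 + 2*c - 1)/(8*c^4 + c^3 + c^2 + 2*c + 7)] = 2*(36*c^6 - 24*c^5 - 30*c^4 - 4*c^3 - 91*c^2 + 22*c + 8)/(64*c^8 + 16*c^7 + 17*c^6 + 34*c^5 + 117*c^4 + 18*c^3 + 18*c^2 + 28*c + 49)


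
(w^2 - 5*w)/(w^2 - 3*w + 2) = w*(w - 5)/(w^2 - 3*w + 2)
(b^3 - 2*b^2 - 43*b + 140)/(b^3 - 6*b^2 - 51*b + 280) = (b - 4)/(b - 8)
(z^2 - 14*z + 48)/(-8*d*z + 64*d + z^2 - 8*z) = (z - 6)/(-8*d + z)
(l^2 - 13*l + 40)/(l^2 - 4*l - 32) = (l - 5)/(l + 4)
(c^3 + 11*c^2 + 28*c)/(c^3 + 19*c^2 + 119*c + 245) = c*(c + 4)/(c^2 + 12*c + 35)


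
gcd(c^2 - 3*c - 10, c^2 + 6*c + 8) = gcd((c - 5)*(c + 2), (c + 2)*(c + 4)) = c + 2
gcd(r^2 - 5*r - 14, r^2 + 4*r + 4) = r + 2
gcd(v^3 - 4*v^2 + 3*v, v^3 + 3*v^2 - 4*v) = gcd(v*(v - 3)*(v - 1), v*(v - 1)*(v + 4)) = v^2 - v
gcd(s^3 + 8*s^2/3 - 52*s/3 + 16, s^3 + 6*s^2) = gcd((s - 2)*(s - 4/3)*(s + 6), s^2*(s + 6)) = s + 6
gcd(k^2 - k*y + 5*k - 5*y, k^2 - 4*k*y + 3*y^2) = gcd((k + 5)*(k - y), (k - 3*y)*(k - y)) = -k + y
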